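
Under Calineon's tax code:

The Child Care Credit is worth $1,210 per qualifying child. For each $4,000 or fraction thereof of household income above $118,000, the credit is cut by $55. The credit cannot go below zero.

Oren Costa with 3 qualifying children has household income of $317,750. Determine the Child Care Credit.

$880

Child Care Credit: base = 3 × $1,210 = $3,630. income exceeds $118,000 by $199,750, which is 50 full-or-partial $4,000 increments; reduction = 50 × $55 = $2,750, leaving $880.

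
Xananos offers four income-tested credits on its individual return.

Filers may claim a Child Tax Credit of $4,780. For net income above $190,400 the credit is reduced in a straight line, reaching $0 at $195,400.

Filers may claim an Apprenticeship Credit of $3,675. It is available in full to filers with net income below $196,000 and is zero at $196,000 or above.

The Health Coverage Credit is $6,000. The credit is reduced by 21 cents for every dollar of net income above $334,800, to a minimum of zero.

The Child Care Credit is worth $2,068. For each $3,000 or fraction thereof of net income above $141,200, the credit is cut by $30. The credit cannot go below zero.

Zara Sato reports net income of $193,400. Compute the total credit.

$13,115

Child Tax Credit: $193,400 is $3,000 into a $5,000 phase-out range, leaving 2,000/5,000 of the credit: $4,780 × 2,000/5,000 = $1,912.
Apprenticeship Credit: $193,400 is below the $196,000 cutoff, so the full $3,675 applies.
Health Coverage Credit: $193,400 is at or below the $334,800 threshold, so the full $6,000 applies.
Child Care Credit: income exceeds $141,200 by $52,200, which is 18 full-or-partial $3,000 increments; reduction = 18 × $30 = $540, leaving $1,528.
Total: $1,912 + $3,675 + $6,000 + $1,528 = $13,115.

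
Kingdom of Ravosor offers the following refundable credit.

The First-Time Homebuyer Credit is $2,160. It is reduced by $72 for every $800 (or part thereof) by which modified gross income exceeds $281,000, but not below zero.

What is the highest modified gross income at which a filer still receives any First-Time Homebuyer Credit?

$304,200

After 29 increments the reduction is 29 × $72 = $2,088, leaving $72; one more increment wipes it out. Increment 29 ends at excess 29 × $800 = $23,200, so the highest qualifying income is $281,000 + $23,200 = $304,200.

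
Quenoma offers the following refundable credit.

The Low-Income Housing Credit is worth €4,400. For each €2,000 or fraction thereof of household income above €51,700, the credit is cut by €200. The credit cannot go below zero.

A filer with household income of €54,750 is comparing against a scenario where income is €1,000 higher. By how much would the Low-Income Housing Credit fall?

€200

At €54,750 — income exceeds €51,700 by €3,050, which is 2 full-or-partial €2,000 increments; reduction = 2 × €200 = €400, leaving €4,000.
At €55,750 — income exceeds €51,700 by €4,050, which is 3 full-or-partial €2,000 increments; reduction = 3 × €200 = €600, leaving €3,800.
Lost: €4,000 − €3,800 = €200.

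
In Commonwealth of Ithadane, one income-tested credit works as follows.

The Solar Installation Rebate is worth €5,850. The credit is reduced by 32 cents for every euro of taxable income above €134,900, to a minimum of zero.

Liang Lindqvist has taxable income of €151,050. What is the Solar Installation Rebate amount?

Solar Installation Rebate: 32% of the €16,150 excess over €134,900 is €5,168; credit = €5,850 − €5,168 = €682.

€682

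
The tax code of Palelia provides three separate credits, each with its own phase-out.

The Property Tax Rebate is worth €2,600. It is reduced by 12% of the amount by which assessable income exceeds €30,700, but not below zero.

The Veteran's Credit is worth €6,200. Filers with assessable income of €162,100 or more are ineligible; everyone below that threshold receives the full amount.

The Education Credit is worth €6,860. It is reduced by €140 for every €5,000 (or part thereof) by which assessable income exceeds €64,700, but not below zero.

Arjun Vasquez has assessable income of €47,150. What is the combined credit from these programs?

Property Tax Rebate: 12% of the €16,450 excess over €30,700 is €1,974; credit = €2,600 − €1,974 = €626.
Veteran's Credit: €47,150 is below the €162,100 cutoff, so the full €6,200 applies.
Education Credit: €47,150 is at or below the €64,700 threshold, so the full €6,860 applies.
Total: €626 + €6,200 + €6,860 = €13,686.

€13,686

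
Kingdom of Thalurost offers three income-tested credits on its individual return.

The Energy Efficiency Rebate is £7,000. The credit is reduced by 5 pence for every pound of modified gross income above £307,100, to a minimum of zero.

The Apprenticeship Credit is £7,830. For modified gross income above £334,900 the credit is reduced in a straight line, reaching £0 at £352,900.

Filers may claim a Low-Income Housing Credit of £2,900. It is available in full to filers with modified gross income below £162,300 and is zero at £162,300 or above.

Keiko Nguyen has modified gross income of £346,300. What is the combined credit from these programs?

£7,911

Energy Efficiency Rebate: 5% of the £39,200 excess over £307,100 is £1,960; credit = £7,000 − £1,960 = £5,040.
Apprenticeship Credit: £346,300 is £11,400 into a £18,000 phase-out range, leaving 6,600/18,000 of the credit: £7,830 × 6,600/18,000 = £2,871.
Low-Income Housing Credit: £346,300 meets or exceeds the £162,300 cutoff, so the credit is £0.
Total: £5,040 + £2,871 + £0 = £7,911.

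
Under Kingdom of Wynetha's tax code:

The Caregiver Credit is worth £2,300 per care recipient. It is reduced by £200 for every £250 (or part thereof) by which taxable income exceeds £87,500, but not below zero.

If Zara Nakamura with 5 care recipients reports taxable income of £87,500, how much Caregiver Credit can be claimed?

£11,500

Caregiver Credit: base = 5 × £2,300 = £11,500. £87,500 is at or below the £87,500 threshold, so the full £11,500 applies.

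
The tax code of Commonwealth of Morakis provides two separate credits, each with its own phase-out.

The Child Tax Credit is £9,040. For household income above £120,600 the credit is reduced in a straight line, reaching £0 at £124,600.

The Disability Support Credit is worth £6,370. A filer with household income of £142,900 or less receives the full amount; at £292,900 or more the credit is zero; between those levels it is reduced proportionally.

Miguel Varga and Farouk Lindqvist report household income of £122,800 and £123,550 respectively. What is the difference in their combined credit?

Miguel (£122,800): Child Tax Credit: £122,800 is £2,200 into a £4,000 phase-out range, leaving 1,800/4,000 of the credit: £9,040 × 1,800/4,000 = £4,068. Disability Support Credit: £122,800 is at or below the £142,900 threshold, so the full £6,370 applies. total £4,068 + £6,370 = £10,438
Farouk (£123,550): Child Tax Credit: £123,550 is £2,950 into a £4,000 phase-out range, leaving 1,050/4,000 of the credit: £9,040 × 1,050/4,000 = £2,373. Disability Support Credit: £123,550 is at or below the £142,900 threshold, so the full £6,370 applies. total £2,373 + £6,370 = £8,743
Difference: |£10,438 − £8,743| = £1,695.

£1,695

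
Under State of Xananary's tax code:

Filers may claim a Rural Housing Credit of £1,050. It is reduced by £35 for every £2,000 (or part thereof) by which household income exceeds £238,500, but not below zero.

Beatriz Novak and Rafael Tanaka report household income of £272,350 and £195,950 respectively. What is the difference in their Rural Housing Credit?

£595

Beatriz (£272,350): Rural Housing Credit: income exceeds £238,500 by £33,850, which is 17 full-or-partial £2,000 increments; reduction = 17 × £35 = £595, leaving £455.
Rafael (£195,950): Rural Housing Credit: £195,950 is at or below the £238,500 threshold, so the full £1,050 applies.
Difference: |£455 − £1,050| = £595.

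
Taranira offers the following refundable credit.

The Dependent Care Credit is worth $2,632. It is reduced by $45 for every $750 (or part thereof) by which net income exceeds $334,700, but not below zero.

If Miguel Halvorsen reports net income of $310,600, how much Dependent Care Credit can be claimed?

Dependent Care Credit: $310,600 is at or below the $334,700 threshold, so the full $2,632 applies.

$2,632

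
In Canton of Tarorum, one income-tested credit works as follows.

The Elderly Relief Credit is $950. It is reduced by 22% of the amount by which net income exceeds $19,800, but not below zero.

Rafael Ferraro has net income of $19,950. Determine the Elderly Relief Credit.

$917

Elderly Relief Credit: 22% of the $150 excess over $19,800 is $33; credit = $950 − $33 = $917.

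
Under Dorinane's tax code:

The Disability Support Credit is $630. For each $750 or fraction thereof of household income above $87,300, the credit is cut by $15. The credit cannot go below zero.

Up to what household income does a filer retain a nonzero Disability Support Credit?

$118,050

After 41 increments the reduction is 41 × $15 = $615, leaving $15; one more increment wipes it out. Increment 41 ends at excess 41 × $750 = $30,750, so the highest qualifying income is $87,300 + $30,750 = $118,050.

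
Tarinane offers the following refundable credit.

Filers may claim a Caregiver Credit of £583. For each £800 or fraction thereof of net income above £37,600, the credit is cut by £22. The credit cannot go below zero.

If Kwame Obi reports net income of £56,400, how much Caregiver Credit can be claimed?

£55

Caregiver Credit: income exceeds £37,600 by £18,800, which is 24 full-or-partial £800 increments; reduction = 24 × £22 = £528, leaving £55.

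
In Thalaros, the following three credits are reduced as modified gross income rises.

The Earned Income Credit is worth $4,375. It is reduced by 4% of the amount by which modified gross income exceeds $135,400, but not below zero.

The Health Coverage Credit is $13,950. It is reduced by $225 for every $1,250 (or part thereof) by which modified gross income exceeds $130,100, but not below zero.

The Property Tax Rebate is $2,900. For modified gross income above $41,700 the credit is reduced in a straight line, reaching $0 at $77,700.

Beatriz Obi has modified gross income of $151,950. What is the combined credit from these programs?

Earned Income Credit: 4% of the $16,550 excess over $135,400 is $662; credit = $4,375 − $662 = $3,713.
Health Coverage Credit: income exceeds $130,100 by $21,850, which is 18 full-or-partial $1,250 increments; reduction = 18 × $225 = $4,050, leaving $9,900.
Property Tax Rebate: $151,950 is at or above $77,700, so the credit is $0.
Total: $3,713 + $9,900 + $0 = $13,613.

$13,613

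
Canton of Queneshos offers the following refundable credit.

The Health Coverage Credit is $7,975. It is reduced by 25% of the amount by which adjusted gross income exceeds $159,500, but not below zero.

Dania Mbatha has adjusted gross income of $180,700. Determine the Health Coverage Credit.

Health Coverage Credit: 25% of the $21,200 excess over $159,500 is $5,300; credit = $7,975 − $5,300 = $2,675.

$2,675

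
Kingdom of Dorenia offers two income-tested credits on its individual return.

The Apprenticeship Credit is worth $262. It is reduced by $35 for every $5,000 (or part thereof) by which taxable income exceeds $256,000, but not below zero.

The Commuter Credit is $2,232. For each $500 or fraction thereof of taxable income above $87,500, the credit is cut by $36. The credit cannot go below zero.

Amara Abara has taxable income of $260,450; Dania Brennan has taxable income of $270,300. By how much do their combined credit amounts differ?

Amara ($260,450): Apprenticeship Credit: income exceeds $256,000 by $4,450, which is 1 full-or-partial $5,000 increment; reduction = 1 × $35 = $35, leaving $227. Commuter Credit: income exceeds $87,500 by $172,950 → 346 increments × $36 = $12,456 ≥ base, so the credit is $0. total $227 + $0 = $227
Dania ($270,300): Apprenticeship Credit: income exceeds $256,000 by $14,300, which is 3 full-or-partial $5,000 increments; reduction = 3 × $35 = $105, leaving $157. Commuter Credit: income exceeds $87,500 by $182,800 → 366 increments × $36 = $13,176 ≥ base, so the credit is $0. total $157 + $0 = $157
Difference: |$227 − $157| = $70.

$70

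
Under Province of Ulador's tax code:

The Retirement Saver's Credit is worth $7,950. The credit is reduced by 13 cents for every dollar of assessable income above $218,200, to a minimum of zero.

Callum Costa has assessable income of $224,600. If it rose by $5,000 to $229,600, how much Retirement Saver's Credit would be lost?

$650

At $224,600 — 13% of the $6,400 excess over $218,200 is $832; credit = $7,950 − $832 = $7,118.
At $229,600 — 13% of the $11,400 excess over $218,200 is $1,482; credit = $7,950 − $1,482 = $6,468.
Lost: $7,118 − $6,468 = $650.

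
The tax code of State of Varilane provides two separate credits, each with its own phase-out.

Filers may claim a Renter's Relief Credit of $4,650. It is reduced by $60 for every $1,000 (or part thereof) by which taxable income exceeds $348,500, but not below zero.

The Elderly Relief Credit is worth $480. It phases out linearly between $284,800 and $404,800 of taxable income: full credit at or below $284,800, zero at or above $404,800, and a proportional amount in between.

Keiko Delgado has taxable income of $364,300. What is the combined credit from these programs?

$3,852

Renter's Relief Credit: income exceeds $348,500 by $15,800, which is 16 full-or-partial $1,000 increments; reduction = 16 × $60 = $960, leaving $3,690.
Elderly Relief Credit: $364,300 is $79,500 into a $120,000 phase-out range, leaving 40,500/120,000 of the credit: $480 × 40,500/120,000 = $162.
Total: $3,690 + $162 = $3,852.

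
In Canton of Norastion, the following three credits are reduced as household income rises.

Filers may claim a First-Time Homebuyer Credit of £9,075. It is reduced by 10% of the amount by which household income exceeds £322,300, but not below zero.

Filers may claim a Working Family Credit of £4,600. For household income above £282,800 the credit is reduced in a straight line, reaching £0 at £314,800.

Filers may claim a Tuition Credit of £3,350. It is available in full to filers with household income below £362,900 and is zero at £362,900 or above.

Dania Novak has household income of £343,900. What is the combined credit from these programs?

£10,265

First-Time Homebuyer Credit: 10% of the £21,600 excess over £322,300 is £2,160; credit = £9,075 − £2,160 = £6,915.
Working Family Credit: £343,900 is at or above £314,800, so the credit is £0.
Tuition Credit: £343,900 is below the £362,900 cutoff, so the full £3,350 applies.
Total: £6,915 + £0 + £3,350 = £10,265.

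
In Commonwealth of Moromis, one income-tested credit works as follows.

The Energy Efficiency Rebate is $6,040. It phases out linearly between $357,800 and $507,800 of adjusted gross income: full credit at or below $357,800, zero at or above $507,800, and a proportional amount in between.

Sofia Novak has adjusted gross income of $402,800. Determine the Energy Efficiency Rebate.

$4,228

Energy Efficiency Rebate: $402,800 is $45,000 into a $150,000 phase-out range, leaving 105,000/150,000 of the credit: $6,040 × 105,000/150,000 = $4,228.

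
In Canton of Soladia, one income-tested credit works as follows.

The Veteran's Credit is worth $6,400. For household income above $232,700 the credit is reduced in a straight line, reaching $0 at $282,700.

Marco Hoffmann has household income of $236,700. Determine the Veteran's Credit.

Veteran's Credit: $236,700 is $4,000 into a $50,000 phase-out range, leaving 46,000/50,000 of the credit: $6,400 × 46,000/50,000 = $5,888.

$5,888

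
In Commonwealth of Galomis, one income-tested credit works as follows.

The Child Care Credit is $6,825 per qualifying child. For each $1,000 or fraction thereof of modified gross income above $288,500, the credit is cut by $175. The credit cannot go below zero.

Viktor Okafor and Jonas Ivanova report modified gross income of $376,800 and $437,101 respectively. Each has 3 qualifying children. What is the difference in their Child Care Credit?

$4,900

Viktor ($376,800): Child Care Credit: base = 3 × $6,825 = $20,475. income exceeds $288,500 by $88,300, which is 89 full-or-partial $1,000 increments; reduction = 89 × $175 = $15,575, leaving $4,900.
Jonas ($437,101): Child Care Credit: base = 3 × $6,825 = $20,475. income exceeds $288,500 by $148,601 → 149 increments × $175 = $26,075 ≥ base, so the credit is $0.
Difference: |$4,900 − $0| = $4,900.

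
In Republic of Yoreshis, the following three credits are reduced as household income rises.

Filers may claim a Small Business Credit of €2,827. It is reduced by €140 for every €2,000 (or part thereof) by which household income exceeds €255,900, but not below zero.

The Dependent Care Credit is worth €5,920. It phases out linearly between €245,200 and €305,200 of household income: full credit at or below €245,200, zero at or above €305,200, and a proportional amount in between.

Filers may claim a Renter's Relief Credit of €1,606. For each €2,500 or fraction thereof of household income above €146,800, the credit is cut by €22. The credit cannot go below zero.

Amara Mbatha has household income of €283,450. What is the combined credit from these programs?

Small Business Credit: income exceeds €255,900 by €27,550, which is 14 full-or-partial €2,000 increments; reduction = 14 × €140 = €1,960, leaving €867.
Dependent Care Credit: €283,450 is €38,250 into a €60,000 phase-out range, leaving 21,750/60,000 of the credit: €5,920 × 21,750/60,000 = €2,146.
Renter's Relief Credit: income exceeds €146,800 by €136,650, which is 55 full-or-partial €2,500 increments; reduction = 55 × €22 = €1,210, leaving €396.
Total: €867 + €2,146 + €396 = €3,409.

€3,409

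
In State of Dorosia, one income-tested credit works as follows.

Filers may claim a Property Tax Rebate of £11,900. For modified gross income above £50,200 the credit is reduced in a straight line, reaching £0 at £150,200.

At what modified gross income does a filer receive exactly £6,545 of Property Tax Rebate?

£6,545 is 6,545/11,900 of the full £11,900, so 5,355/11,900 of the £100,000 range has been used: income = £50,200 + £100,000 × 5,355/11,900 = £95,200.

£95,200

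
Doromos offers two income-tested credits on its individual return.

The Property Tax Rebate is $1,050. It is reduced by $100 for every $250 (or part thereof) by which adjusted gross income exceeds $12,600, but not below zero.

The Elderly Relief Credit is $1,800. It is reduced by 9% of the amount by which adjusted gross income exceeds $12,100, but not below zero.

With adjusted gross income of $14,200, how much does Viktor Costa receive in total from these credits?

$1,961

Property Tax Rebate: income exceeds $12,600 by $1,600, which is 7 full-or-partial $250 increments; reduction = 7 × $100 = $700, leaving $350.
Elderly Relief Credit: 9% of the $2,100 excess over $12,100 is $189; credit = $1,800 − $189 = $1,611.
Total: $350 + $1,611 = $1,961.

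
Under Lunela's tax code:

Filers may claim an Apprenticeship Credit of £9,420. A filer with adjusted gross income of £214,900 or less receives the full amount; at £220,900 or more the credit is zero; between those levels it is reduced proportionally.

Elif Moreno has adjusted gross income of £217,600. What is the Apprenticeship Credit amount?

Apprenticeship Credit: £217,600 is £2,700 into a £6,000 phase-out range, leaving 3,300/6,000 of the credit: £9,420 × 3,300/6,000 = £5,181.

£5,181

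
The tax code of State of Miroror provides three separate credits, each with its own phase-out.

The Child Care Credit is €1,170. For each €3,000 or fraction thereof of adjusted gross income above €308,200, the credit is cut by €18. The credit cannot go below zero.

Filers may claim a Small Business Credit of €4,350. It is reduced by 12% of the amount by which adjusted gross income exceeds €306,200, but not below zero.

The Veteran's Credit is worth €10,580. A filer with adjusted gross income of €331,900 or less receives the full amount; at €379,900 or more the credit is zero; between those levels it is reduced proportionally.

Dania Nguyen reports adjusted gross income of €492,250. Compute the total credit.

Child Care Credit: income exceeds €308,200 by €184,050, which is 62 full-or-partial €3,000 increments; reduction = 62 × €18 = €1,116, leaving €54.
Small Business Credit: 12% of the €186,050 excess over €306,200 is €22,326 ≥ base, so the credit is €0.
Veteran's Credit: €492,250 is at or above €379,900, so the credit is €0.
Total: €54 + €0 + €0 = €54.

€54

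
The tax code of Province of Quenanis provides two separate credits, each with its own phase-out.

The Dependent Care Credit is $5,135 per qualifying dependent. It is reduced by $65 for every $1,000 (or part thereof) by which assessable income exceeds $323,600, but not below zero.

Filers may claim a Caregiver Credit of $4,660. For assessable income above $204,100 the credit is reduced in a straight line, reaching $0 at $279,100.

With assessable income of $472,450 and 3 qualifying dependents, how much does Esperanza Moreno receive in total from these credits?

Dependent Care Credit: base = 3 × $5,135 = $15,405. income exceeds $323,600 by $148,850, which is 149 full-or-partial $1,000 increments; reduction = 149 × $65 = $9,685, leaving $5,720.
Caregiver Credit: $472,450 is at or above $279,100, so the credit is $0.
Total: $5,720 + $0 = $5,720.

$5,720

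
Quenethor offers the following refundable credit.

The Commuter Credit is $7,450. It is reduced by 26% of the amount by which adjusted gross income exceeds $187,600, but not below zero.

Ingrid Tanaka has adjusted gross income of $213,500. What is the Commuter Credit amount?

Commuter Credit: 26% of the $25,900 excess over $187,600 is $6,734; credit = $7,450 − $6,734 = $716.

$716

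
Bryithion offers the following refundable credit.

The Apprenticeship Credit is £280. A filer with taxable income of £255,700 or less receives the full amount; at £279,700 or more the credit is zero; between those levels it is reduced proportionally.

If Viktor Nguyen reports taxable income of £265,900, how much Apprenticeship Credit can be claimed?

£161

Apprenticeship Credit: £265,900 is £10,200 into a £24,000 phase-out range, leaving 13,800/24,000 of the credit: £280 × 13,800/24,000 = £161.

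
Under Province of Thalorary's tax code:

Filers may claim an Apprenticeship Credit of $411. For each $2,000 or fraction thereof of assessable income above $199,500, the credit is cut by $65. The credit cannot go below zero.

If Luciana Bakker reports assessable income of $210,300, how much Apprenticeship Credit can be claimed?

$21

Apprenticeship Credit: income exceeds $199,500 by $10,800, which is 6 full-or-partial $2,000 increments; reduction = 6 × $65 = $390, leaving $21.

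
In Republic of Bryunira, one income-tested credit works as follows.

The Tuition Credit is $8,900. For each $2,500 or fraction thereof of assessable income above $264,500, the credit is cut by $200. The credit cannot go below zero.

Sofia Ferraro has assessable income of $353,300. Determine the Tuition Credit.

Tuition Credit: income exceeds $264,500 by $88,800, which is 36 full-or-partial $2,500 increments; reduction = 36 × $200 = $7,200, leaving $1,700.

$1,700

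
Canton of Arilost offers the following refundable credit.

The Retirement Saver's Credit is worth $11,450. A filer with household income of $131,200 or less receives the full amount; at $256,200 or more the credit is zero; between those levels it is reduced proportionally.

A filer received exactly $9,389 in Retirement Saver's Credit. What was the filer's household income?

$153,700

$9,389 is 9,389/11,450 of the full $11,450, so 2,061/11,450 of the $125,000 range has been used: income = $131,200 + $125,000 × 2,061/11,450 = $153,700.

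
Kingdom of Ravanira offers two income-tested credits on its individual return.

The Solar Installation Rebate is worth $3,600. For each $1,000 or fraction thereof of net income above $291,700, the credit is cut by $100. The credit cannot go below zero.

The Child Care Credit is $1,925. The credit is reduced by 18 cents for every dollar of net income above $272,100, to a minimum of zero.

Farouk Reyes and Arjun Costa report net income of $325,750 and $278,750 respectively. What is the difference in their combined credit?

$4,228

Farouk ($325,750): Solar Installation Rebate: income exceeds $291,700 by $34,050, which is 35 full-or-partial $1,000 increments; reduction = 35 × $100 = $3,500, leaving $100. Child Care Credit: 18% of the $53,650 excess over $272,100 is $9,657 ≥ base, so the credit is $0. total $100 + $0 = $100
Arjun ($278,750): Solar Installation Rebate: $278,750 is at or below the $291,700 threshold, so the full $3,600 applies. Child Care Credit: 18% of the $6,650 excess over $272,100 is $1,197; credit = $1,925 − $1,197 = $728. total $3,600 + $728 = $4,328
Difference: |$100 − $4,328| = $4,228.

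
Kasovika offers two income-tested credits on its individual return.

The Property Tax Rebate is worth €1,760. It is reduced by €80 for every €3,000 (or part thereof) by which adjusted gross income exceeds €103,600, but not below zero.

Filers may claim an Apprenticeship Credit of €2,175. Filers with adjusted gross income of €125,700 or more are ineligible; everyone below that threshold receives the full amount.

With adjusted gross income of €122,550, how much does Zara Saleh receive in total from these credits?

Property Tax Rebate: income exceeds €103,600 by €18,950, which is 7 full-or-partial €3,000 increments; reduction = 7 × €80 = €560, leaving €1,200.
Apprenticeship Credit: €122,550 is below the €125,700 cutoff, so the full €2,175 applies.
Total: €1,200 + €2,175 = €3,375.

€3,375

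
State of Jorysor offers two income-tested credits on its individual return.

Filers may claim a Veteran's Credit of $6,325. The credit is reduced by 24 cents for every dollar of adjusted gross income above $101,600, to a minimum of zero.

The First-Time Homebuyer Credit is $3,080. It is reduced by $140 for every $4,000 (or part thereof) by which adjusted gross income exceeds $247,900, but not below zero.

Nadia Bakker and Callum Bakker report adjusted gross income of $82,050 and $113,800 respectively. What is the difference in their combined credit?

Nadia ($82,050): Veteran's Credit: $82,050 is at or below the $101,600 threshold, so the full $6,325 applies. First-Time Homebuyer Credit: $82,050 is at or below the $247,900 threshold, so the full $3,080 applies. total $6,325 + $3,080 = $9,405
Callum ($113,800): Veteran's Credit: 24% of the $12,200 excess over $101,600 is $2,928; credit = $6,325 − $2,928 = $3,397. First-Time Homebuyer Credit: $113,800 is at or below the $247,900 threshold, so the full $3,080 applies. total $3,397 + $3,080 = $6,477
Difference: |$9,405 − $6,477| = $2,928.

$2,928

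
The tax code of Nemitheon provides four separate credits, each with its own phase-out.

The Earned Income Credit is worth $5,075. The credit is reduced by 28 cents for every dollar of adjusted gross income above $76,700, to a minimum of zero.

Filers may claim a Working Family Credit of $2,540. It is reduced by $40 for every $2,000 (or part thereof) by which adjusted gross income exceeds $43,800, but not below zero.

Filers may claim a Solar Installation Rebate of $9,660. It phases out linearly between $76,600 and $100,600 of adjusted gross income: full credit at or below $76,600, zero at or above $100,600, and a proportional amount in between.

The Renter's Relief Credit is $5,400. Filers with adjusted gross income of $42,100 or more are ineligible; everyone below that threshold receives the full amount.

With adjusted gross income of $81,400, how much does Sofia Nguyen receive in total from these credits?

$13,267

Earned Income Credit: 28% of the $4,700 excess over $76,700 is $1,316; credit = $5,075 − $1,316 = $3,759.
Working Family Credit: income exceeds $43,800 by $37,600, which is 19 full-or-partial $2,000 increments; reduction = 19 × $40 = $760, leaving $1,780.
Solar Installation Rebate: $81,400 is $4,800 into a $24,000 phase-out range, leaving 19,200/24,000 of the credit: $9,660 × 19,200/24,000 = $7,728.
Renter's Relief Credit: $81,400 meets or exceeds the $42,100 cutoff, so the credit is $0.
Total: $3,759 + $1,780 + $7,728 + $0 = $13,267.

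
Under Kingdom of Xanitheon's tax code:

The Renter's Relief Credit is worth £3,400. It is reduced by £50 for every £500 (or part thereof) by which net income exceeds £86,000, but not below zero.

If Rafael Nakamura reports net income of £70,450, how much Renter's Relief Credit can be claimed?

£3,400

Renter's Relief Credit: £70,450 is at or below the £86,000 threshold, so the full £3,400 applies.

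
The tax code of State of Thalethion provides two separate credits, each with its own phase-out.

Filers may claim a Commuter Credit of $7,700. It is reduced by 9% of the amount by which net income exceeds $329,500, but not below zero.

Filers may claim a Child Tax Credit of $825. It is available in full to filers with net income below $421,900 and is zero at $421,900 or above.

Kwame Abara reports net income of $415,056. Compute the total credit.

Commuter Credit: 9% of the $85,556 excess over $329,500 is $7,700.04 ≥ base, so the credit is $0.
Child Tax Credit: $415,056 is below the $421,900 cutoff, so the full $825 applies.
Total: $0 + $825 = $825.

$825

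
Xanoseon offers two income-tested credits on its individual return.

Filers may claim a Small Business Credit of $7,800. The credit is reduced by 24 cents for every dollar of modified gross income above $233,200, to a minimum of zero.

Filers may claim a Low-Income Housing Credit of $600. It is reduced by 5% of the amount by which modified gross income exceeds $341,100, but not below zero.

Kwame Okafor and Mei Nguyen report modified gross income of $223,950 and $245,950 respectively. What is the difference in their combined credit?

Kwame ($223,950): Small Business Credit: $223,950 is at or below the $233,200 threshold, so the full $7,800 applies. Low-Income Housing Credit: $223,950 is at or below the $341,100 threshold, so the full $600 applies. total $7,800 + $600 = $8,400
Mei ($245,950): Small Business Credit: 24% of the $12,750 excess over $233,200 is $3,060; credit = $7,800 − $3,060 = $4,740. Low-Income Housing Credit: $245,950 is at or below the $341,100 threshold, so the full $600 applies. total $4,740 + $600 = $5,340
Difference: |$8,400 − $5,340| = $3,060.

$3,060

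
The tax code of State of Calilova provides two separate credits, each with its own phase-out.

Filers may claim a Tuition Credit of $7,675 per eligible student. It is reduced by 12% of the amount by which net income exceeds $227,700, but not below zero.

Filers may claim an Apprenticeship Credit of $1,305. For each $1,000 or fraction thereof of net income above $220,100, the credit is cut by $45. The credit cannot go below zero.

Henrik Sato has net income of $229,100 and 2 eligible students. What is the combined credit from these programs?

Tuition Credit: base = 2 × $7,675 = $15,350. 12% of the $1,400 excess over $227,700 is $168; credit = $15,350 − $168 = $15,182.
Apprenticeship Credit: income exceeds $220,100 by $9,000, which is 9 full-or-partial $1,000 increments; reduction = 9 × $45 = $405, leaving $900.
Total: $15,182 + $900 = $16,082.

$16,082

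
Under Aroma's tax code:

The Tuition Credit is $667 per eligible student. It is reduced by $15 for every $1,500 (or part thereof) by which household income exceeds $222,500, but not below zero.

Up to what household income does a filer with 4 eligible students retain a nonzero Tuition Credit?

$488,000

Full credit = 4 × $667 = $2,668.
After 177 increments the reduction is 177 × $15 = $2,655, leaving $13; one more increment wipes it out. Increment 177 ends at excess 177 × $1,500 = $265,500, so the highest qualifying income is $222,500 + $265,500 = $488,000.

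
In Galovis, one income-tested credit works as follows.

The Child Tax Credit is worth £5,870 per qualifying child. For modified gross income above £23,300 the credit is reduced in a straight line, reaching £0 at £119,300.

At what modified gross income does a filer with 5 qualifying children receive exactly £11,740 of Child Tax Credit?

Full credit = 5 × £5,870 = £29,350.
£11,740 is 11,740/29,350 of the full £29,350, so 17,610/29,350 of the £96,000 range has been used: income = £23,300 + £96,000 × 17,610/29,350 = £80,900.

£80,900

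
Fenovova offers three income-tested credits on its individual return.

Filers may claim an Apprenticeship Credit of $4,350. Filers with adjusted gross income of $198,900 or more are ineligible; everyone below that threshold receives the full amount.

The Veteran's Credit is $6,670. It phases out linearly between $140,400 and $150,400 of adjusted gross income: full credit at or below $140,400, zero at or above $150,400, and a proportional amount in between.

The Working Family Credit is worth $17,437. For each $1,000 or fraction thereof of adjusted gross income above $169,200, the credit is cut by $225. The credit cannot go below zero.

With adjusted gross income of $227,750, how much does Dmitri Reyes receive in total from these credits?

Apprenticeship Credit: $227,750 meets or exceeds the $198,900 cutoff, so the credit is $0.
Veteran's Credit: $227,750 is at or above $150,400, so the credit is $0.
Working Family Credit: income exceeds $169,200 by $58,550, which is 59 full-or-partial $1,000 increments; reduction = 59 × $225 = $13,275, leaving $4,162.
Total: $0 + $0 + $4,162 = $4,162.

$4,162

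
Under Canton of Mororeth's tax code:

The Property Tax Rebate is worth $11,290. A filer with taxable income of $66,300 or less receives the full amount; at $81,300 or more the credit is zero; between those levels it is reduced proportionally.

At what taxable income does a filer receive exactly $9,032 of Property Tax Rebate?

$69,300

$9,032 is 9,032/11,290 of the full $11,290, so 2,258/11,290 of the $15,000 range has been used: income = $66,300 + $15,000 × 2,258/11,290 = $69,300.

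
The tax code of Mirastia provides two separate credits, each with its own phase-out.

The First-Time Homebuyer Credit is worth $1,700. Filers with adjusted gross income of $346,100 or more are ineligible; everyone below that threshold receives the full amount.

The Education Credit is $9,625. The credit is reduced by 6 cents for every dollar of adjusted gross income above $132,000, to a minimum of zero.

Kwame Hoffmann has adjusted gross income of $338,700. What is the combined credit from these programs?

First-Time Homebuyer Credit: $338,700 is below the $346,100 cutoff, so the full $1,700 applies.
Education Credit: 6% of the $206,700 excess over $132,000 is $12,402 ≥ base, so the credit is $0.
Total: $1,700 + $0 = $1,700.

$1,700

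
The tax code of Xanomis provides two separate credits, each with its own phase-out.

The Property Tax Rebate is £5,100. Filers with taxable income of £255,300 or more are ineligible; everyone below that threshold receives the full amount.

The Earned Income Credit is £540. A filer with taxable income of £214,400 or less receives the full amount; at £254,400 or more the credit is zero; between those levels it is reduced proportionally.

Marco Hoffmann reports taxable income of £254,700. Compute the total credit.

Property Tax Rebate: £254,700 is below the £255,300 cutoff, so the full £5,100 applies.
Earned Income Credit: £254,700 is at or above £254,400, so the credit is £0.
Total: £5,100 + £0 = £5,100.

£5,100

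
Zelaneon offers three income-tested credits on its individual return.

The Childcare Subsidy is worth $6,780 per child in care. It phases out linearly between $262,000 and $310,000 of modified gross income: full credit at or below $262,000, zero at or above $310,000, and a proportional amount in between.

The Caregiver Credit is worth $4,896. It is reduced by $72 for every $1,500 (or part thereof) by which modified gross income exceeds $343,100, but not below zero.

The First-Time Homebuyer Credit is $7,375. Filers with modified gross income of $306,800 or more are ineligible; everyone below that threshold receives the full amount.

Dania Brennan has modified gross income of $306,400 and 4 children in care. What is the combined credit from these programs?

Childcare Subsidy: base = 4 × $6,780 = $27,120. $306,400 is $44,400 into a $48,000 phase-out range, leaving 3,600/48,000 of the credit: $27,120 × 3,600/48,000 = $2,034.
Caregiver Credit: $306,400 is at or below the $343,100 threshold, so the full $4,896 applies.
First-Time Homebuyer Credit: $306,400 is below the $306,800 cutoff, so the full $7,375 applies.
Total: $2,034 + $4,896 + $7,375 = $14,305.

$14,305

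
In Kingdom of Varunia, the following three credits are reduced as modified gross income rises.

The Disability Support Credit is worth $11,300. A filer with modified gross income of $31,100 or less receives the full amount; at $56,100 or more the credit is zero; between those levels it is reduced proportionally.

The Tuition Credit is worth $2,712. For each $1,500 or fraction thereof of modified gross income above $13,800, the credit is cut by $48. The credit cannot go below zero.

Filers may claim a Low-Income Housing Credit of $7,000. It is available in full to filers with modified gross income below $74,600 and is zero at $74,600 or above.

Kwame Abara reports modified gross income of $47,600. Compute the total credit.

$12,450

Disability Support Credit: $47,600 is $16,500 into a $25,000 phase-out range, leaving 8,500/25,000 of the credit: $11,300 × 8,500/25,000 = $3,842.
Tuition Credit: income exceeds $13,800 by $33,800, which is 23 full-or-partial $1,500 increments; reduction = 23 × $48 = $1,104, leaving $1,608.
Low-Income Housing Credit: $47,600 is below the $74,600 cutoff, so the full $7,000 applies.
Total: $3,842 + $1,608 + $7,000 = $12,450.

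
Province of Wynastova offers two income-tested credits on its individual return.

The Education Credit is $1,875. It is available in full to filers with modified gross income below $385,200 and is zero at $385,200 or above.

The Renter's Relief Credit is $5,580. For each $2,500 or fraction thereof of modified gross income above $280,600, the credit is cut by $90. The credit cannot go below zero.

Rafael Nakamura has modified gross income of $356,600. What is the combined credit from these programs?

$4,665

Education Credit: $356,600 is below the $385,200 cutoff, so the full $1,875 applies.
Renter's Relief Credit: income exceeds $280,600 by $76,000, which is 31 full-or-partial $2,500 increments; reduction = 31 × $90 = $2,790, leaving $2,790.
Total: $1,875 + $2,790 = $4,665.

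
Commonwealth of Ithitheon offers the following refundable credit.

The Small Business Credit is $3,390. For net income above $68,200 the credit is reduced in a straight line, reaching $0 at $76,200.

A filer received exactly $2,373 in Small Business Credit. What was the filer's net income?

$70,600

$2,373 is 2,373/3,390 of the full $3,390, so 1,017/3,390 of the $8,000 range has been used: income = $68,200 + $8,000 × 1,017/3,390 = $70,600.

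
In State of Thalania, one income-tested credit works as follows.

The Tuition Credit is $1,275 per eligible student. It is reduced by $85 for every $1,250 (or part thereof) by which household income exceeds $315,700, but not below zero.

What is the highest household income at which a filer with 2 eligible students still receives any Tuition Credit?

$351,950

Full credit = 2 × $1,275 = $2,550.
After 29 increments the reduction is 29 × $85 = $2,465, leaving $85; one more increment wipes it out. Increment 29 ends at excess 29 × $1,250 = $36,250, so the highest qualifying income is $315,700 + $36,250 = $351,950.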